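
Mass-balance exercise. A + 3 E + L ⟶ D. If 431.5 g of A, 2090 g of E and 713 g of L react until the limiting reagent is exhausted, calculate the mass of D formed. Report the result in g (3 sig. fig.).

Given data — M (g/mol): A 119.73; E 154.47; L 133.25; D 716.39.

2580 g

n(A) = 431.5 / 119.73 = 3.604 mol
n(E) = 2090 / 154.47 = 13.53 mol
n(L) = 713.0 / 133.25 = 5.351 mol
n/ν for A = 3.604/1 = 3.604
n/ν for E = 13.53/3 = 4.510
n/ν for L = 5.351/1 = 5.351
Smallest n/ν is A → limiting reagent.
n(D) = (1/1) × 3.604 = 3.604 mol
mass = 3.604 × 716.39 = 2582 g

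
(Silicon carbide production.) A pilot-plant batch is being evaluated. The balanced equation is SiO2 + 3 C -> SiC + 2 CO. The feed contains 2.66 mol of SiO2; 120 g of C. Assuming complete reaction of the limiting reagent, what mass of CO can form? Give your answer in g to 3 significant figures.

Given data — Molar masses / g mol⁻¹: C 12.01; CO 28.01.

149 g

n(SiO2) = 2.660 mol
n(C) = 120.0 / 12.01 = 9.992 mol
n/ν → SiO2: 2.660, C: 3.331; SiO2 is limiting.
n(CO) = (2/1) × 2.660 = 5.320 mol
mass = 5.320 × 28.01 = 149.0 g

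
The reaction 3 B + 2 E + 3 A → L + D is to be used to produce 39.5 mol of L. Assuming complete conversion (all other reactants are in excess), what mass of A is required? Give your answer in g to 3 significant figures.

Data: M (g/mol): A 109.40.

n(L) = 39.50 mol
n(A) = (3/1) × 39.50 = 118.5 mol
mass = 118.5 × 109.40 = 12960 g

13000 g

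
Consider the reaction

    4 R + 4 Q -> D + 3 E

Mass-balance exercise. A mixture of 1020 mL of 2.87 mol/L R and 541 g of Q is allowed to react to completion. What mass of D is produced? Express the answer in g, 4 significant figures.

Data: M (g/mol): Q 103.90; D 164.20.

120.2 g

n(R) = 2.87 × 1020/1000 = 2.927 mol
n(Q) = 541.0 / 103.90 = 5.207 mol
n/ν for R = 2.927/4 = 0.7318
n/ν for Q = 5.207/4 = 1.302
Smallest n/ν is R → limiting reagent.
n(D) = (1/4) × 2.927 = 0.7318 mol
mass = 0.7318 × 164.20 = 120.2 g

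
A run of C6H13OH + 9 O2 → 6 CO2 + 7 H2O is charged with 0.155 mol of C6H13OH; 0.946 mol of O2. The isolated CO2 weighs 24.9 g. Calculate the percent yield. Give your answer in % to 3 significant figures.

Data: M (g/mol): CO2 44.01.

89.7 %

n(C6H13OH) = 0.1550 mol
n(O2) = 0.9460 mol
n/ν for C6H13OH = 0.1550/1 = 0.1550
n/ν for O2 = 0.9460/9 = 0.1051
Smallest n/ν is O2 → limiting reagent.
theoretical n(CO2) = (6/9) × 0.9460 = 0.6307 mol → 27.76 g
% yield = 24.9 / 27.76 × 100 = 89.70 %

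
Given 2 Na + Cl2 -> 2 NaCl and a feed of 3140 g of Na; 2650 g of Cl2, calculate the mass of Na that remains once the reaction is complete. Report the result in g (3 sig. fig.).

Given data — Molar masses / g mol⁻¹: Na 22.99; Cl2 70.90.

n(Na) = 3140 / 22.99 = 136.6 mol
n(Cl2) = 2650 / 70.90 = 37.38 mol
n/ν for Na = 136.6/2 = 68.30
n/ν for Cl2 = 37.38/1 = 37.38
Smallest n/ν is Cl2 → limiting reagent.
Na consumed = (2/1) × 37.38 = 74.76 mol
Na remaining = 136.6 − 74.76 = 61.84 mol
mass = 61.84 × 22.99 = 1422 g

1420 g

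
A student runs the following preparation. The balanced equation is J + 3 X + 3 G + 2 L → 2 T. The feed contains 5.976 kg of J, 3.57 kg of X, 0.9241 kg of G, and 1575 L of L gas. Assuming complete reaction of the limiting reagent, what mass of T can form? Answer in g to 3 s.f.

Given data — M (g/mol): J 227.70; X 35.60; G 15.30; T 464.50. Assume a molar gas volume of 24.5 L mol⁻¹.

18700 g

n(J) = 5.976×1000 / 227.70 = 26.25 mol
n(X) = 3.570×1000 / 35.60 = 100.3 mol
n(G) = 0.9241×1000 / 15.30 = 60.40 mol
n(L) = 1575 / 24.5 = 64.29 mol
n/ν for J = 26.25/1 = 26.25
n/ν for X = 100.3/3 = 33.43
n/ν for G = 60.40/3 = 20.13
n/ν for L = 64.29/2 = 32.15
Smallest n/ν is G → limiting reagent.
n(T) = (2/3) × 60.40 = 40.27 mol
mass = 40.27 × 464.50 = 18710 g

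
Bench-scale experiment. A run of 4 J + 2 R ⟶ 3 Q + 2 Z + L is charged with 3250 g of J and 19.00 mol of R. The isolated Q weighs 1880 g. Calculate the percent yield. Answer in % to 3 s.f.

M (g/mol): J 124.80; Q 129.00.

n(J) = 3250 / 124.80 = 26.04 mol
n(R) = 19.00 mol
n/ν for J = 26.04/4 = 6.510
n/ν for R = 19.00/2 = 9.500
Smallest n/ν is J → limiting reagent.
theoretical n(Q) = (3/4) × 26.04 = 19.53 mol → 2519 g
% yield = 1880 / 2519 × 100 = 74.63 %

74.6 %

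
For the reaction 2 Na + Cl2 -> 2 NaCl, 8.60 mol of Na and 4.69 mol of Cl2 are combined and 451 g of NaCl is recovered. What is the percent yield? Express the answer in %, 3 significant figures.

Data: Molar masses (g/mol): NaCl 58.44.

n(Na) = 8.600 mol
n(Cl2) = 4.690 mol
n/ν → Na: 4.300, Cl2: 4.690; Na is limiting.
theoretical n(NaCl) = (2/2) × 8.600 = 8.600 mol → 502.6 g
% yield = 451 / 502.6 × 100 = 89.73 %

89.7 %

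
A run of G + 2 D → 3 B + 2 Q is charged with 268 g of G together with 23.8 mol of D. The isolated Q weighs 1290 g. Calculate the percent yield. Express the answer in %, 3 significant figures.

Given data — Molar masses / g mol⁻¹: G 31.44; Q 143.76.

52.6 %

n(G) = 268.0 / 31.44 = 8.524 mol
n(D) = 23.80 mol
n/ν → G: 8.524, D: 11.90; G is limiting.
theoretical n(Q) = (2/1) × 8.524 = 17.05 mol → 2451 g
% yield = 1290 / 2451 × 100 = 52.63 %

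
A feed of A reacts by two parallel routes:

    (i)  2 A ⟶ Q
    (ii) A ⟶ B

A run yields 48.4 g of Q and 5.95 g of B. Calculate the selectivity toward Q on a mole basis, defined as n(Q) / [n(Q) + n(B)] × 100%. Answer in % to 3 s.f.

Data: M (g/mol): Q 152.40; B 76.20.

80.3 %

n(Q) = 48.4 / 152.40 = 0.3176 mol
n(B) = 5.95 / 76.20 = 0.07808 mol
selectivity = 0.3176/(0.3176+0.07808) × 100 = 80.27 %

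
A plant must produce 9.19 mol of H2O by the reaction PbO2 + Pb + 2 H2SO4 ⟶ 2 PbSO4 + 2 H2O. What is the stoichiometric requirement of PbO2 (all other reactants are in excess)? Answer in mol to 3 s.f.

4.60 mol

n(H2O) = 9.190 mol
n(PbO2) = (1/2) × 9.190 = 4.595 mol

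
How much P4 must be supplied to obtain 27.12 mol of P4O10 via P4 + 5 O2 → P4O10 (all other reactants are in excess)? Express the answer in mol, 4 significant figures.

n(P4O10) = 27.12 mol
n(P4) = (1/1) × 27.12 = 27.12 mol

27.12 mol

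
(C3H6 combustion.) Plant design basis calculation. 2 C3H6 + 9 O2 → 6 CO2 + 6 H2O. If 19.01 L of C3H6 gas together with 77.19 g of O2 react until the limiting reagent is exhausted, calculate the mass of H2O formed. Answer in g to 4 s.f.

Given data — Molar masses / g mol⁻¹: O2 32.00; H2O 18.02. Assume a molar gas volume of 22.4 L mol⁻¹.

n(C3H6) = 19.01 / 22.4 = 0.8487 mol
n(O2) = 77.19 / 32.00 = 2.412 mol
n/ν → C3H6: 0.4244, O2: 0.2680; O2 is limiting.
n(H2O) = (6/9) × 2.412 = 1.608 mol
mass = 1.608 × 18.02 = 28.98 g

28.98 g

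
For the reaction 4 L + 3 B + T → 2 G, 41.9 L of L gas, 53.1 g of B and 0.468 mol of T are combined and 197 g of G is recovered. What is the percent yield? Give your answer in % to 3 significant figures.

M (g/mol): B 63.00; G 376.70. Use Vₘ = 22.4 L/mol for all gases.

n(L) = 41.90 / 22.4 = 1.871 mol
n(B) = 53.10 / 63.00 = 0.8429 mol
n(T) = 0.4680 mol
n/ν for L = 1.871/4 = 0.4678
n/ν for B = 0.8429/3 = 0.2810
n/ν for T = 0.4680/1 = 0.4680
Smallest n/ν is B → limiting reagent.
theoretical n(G) = (2/3) × 0.8429 = 0.5619 mol → 211.7 g
% yield = 197 / 211.7 × 100 = 93.06 %

93.1 %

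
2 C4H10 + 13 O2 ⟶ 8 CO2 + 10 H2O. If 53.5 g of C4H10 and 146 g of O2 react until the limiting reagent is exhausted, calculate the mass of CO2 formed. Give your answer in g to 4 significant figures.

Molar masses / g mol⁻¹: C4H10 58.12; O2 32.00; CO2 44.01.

n(C4H10) = 53.50 / 58.12 = 0.9205 mol
n(O2) = 146.0 / 32.00 = 4.563 mol
n/ν for C4H10 = 0.9205/2 = 0.4603
n/ν for O2 = 4.563/13 = 0.3510
Smallest n/ν is O2 → limiting reagent.
n(CO2) = (8/13) × 4.563 = 2.808 mol
mass = 2.808 × 44.01 = 123.6 g

123.6 g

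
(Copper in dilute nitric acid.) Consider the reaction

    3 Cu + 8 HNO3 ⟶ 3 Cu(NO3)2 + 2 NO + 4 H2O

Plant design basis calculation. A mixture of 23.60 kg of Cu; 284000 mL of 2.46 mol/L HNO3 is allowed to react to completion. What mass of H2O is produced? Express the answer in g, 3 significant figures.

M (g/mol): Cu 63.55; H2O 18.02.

6290 g

n(Cu) = 23.60×1000 / 63.55 = 371.4 mol
n(HNO3) = 2.46 × 284000/1000 = 698.6 mol
n/ν for Cu = 371.4/3 = 123.8
n/ν for HNO3 = 698.6/8 = 87.33
Smallest n/ν is HNO3 → limiting reagent.
n(H2O) = (4/8) × 698.6 = 349.3 mol
mass = 349.3 × 18.02 = 6294 g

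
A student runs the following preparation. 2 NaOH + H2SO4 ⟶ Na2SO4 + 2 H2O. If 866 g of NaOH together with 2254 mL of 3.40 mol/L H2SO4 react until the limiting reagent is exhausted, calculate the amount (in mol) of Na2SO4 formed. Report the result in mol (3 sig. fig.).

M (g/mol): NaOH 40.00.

n(NaOH) = 866.0 / 40.00 = 21.65 mol
n(H2SO4) = 3.40 × 2254/1000 = 7.664 mol
n/ν for NaOH = 21.65/2 = 10.83
n/ν for H2SO4 = 7.664/1 = 7.664
Smallest n/ν is H2SO4 → limiting reagent.
n(Na2SO4) = (1/1) × 7.664 = 7.664 mol

7.66 mol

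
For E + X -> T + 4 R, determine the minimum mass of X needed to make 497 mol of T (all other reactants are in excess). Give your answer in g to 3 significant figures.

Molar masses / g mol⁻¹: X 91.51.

n(T) = 497.0 mol
n(X) = (1/1) × 497.0 = 497.0 mol
mass = 497.0 × 91.51 = 45480 g

45500 g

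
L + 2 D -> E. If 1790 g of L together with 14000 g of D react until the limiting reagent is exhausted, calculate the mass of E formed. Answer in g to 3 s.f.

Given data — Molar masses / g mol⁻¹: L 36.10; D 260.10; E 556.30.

15000 g

n(L) = 1790 / 36.10 = 49.58 mol
n(D) = 14000 / 260.10 = 53.83 mol
n/ν for L = 49.58/1 = 49.58
n/ν for D = 53.83/2 = 26.92
Smallest n/ν is D → limiting reagent.
n(E) = (1/2) × 53.83 = 26.92 mol
mass = 26.92 × 556.30 = 14980 g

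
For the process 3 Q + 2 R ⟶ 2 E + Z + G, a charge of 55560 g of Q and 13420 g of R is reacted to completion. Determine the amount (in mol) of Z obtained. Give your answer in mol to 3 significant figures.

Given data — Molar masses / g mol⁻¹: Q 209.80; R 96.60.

69.5 mol

n(Q) = 55560 / 209.80 = 264.8 mol
n(R) = 13420 / 96.60 = 138.9 mol
n/ν for Q = 264.8/3 = 88.27
n/ν for R = 138.9/2 = 69.45
Smallest n/ν is R → limiting reagent.
n(Z) = (1/2) × 138.9 = 69.45 mol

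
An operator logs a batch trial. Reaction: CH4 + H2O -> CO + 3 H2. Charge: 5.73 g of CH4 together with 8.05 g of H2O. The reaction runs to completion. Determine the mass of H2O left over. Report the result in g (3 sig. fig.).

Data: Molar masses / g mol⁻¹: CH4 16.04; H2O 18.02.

n(CH4) = 5.730 / 16.04 = 0.3572 mol
n(H2O) = 8.050 / 18.02 = 0.4467 mol
n/ν for CH4 = 0.3572/1 = 0.3572
n/ν for H2O = 0.4467/1 = 0.4467
Smallest n/ν is CH4 → limiting reagent.
H2O consumed = (1/1) × 0.3572 = 0.3572 mol
H2O remaining = 0.4467 − 0.3572 = 0.08950 mol
mass = 0.08950 × 18.02 = 1.613 g

1.61 g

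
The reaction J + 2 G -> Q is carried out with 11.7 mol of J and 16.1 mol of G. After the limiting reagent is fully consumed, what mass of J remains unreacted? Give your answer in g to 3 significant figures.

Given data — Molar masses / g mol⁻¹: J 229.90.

839 g

n(J) = 11.70 mol
n(G) = 16.10 mol
n/ν → J: 11.70, G: 8.050; G is limiting.
J consumed = (1/2) × 16.10 = 8.050 mol
J remaining = 11.70 − 8.050 = 3.650 mol
mass = 3.650 × 229.90 = 839.1 g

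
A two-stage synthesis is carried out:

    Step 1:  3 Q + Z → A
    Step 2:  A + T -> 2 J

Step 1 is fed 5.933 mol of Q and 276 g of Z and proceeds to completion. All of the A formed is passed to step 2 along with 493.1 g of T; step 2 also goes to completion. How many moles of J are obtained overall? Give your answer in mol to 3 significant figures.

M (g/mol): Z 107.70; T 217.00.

3.96 mol

Step 1:
n(Q) = 5.933 mol
n(Z) = 276.0 / 107.70 = 2.563 mol
n/ν for Q = 5.933/3 = 1.978
n/ν for Z = 2.563/1 = 2.563
Smallest n/ν is Q → limiting reagent.
n(A) produced = (1/3) × 5.933 = 1.978 mol
Step 2:
n(A) available = 1.978 mol
n(T) = 493.1 / 217.00 = 2.272 mol
n/ν for A = 1.978/1 = 1.978
n/ν for T = 2.272/1 = 2.272
Smallest n/ν is A → limiting reagent.
n(J) = (2/1) × 1.978 = 3.956 mol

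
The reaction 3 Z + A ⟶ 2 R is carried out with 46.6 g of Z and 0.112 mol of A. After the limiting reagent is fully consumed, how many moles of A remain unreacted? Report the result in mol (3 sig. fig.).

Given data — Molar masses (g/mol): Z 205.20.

n(Z) = 46.60 / 205.20 = 0.2271 mol
n(A) = 0.1120 mol
n/ν for Z = 0.2271/3 = 0.07570
n/ν for A = 0.1120/1 = 0.1120
Smallest n/ν is Z → limiting reagent.
A consumed = (1/3) × 0.2271 = 0.07570 mol
A remaining = 0.1120 − 0.07570 = 0.03630 mol

0.0363 mol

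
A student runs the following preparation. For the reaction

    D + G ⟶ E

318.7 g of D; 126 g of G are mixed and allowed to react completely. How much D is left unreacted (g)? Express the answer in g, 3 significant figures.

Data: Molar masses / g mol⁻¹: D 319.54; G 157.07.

n(D) = 318.7 / 319.54 = 0.9974 mol
n(G) = 126.0 / 157.07 = 0.8022 mol
n/ν for D = 0.9974/1 = 0.9974
n/ν for G = 0.8022/1 = 0.8022
Smallest n/ν is G → limiting reagent.
D consumed = (1/1) × 0.8022 = 0.8022 mol
D remaining = 0.9974 − 0.8022 = 0.1952 mol
mass = 0.1952 × 319.54 = 62.37 g

62.4 g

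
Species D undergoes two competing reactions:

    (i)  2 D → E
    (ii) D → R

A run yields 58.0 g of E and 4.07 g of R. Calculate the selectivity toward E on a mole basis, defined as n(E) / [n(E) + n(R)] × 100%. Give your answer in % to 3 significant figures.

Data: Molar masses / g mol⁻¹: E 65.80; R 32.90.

n(E) = 58.0 / 65.80 = 0.8815 mol
n(R) = 4.07 / 32.90 = 0.1237 mol
selectivity = 0.8815/(0.8815+0.1237) × 100 = 87.69 %

87.7 %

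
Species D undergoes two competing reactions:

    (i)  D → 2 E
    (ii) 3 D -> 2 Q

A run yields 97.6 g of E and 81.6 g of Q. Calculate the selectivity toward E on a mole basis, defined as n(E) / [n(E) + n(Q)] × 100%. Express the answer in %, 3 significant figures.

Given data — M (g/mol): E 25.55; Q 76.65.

78.2 %

n(E) = 97.6 / 25.55 = 3.820 mol
n(Q) = 81.6 / 76.65 = 1.065 mol
selectivity = 3.820/(3.820+1.065) × 100 = 78.20 %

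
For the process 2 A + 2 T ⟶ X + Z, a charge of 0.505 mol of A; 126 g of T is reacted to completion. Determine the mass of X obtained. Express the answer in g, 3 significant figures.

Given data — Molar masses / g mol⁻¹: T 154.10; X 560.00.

141 g

n(A) = 0.5050 mol
n(T) = 126.0 / 154.10 = 0.8177 mol
n/ν for A = 0.5050/2 = 0.2525
n/ν for T = 0.8177/2 = 0.4089
Smallest n/ν is A → limiting reagent.
n(X) = (1/2) × 0.5050 = 0.2525 mol
mass = 0.2525 × 560.00 = 141.4 g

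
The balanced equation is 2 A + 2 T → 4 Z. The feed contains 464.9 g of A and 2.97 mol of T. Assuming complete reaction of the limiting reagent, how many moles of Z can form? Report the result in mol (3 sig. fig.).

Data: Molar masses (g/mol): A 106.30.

n(A) = 464.9 / 106.30 = 4.373 mol
n(T) = 2.970 mol
n/ν → A: 2.187, T: 1.485; T is limiting.
n(Z) = (4/2) × 2.970 = 5.940 mol

5.94 mol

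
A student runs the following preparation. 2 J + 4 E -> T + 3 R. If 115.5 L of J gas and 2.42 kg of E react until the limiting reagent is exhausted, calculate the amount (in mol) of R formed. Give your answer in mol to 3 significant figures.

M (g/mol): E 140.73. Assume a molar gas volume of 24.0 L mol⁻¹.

7.22 mol

n(J) = 115.5 / 24.0 = 4.813 mol
n(E) = 2.420×1000 / 140.73 = 17.20 mol
n/ν for J = 4.813/2 = 2.407
n/ν for E = 17.20/4 = 4.300
Smallest n/ν is J → limiting reagent.
n(R) = (3/2) × 4.813 = 7.220 mol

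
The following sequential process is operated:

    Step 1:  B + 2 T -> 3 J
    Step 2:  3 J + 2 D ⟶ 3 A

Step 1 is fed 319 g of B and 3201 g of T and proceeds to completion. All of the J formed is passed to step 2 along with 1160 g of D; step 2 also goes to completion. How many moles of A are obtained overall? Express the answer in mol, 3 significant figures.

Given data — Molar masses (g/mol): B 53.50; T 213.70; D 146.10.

11.9 mol

Step 1:
n(B) = 319.0 / 53.50 = 5.963 mol
n(T) = 3201 / 213.70 = 14.98 mol
n/ν → B: 5.963, T: 7.490; B is limiting.
n(J) produced = (3/1) × 5.963 = 17.89 mol
Step 2:
n(J) available = 17.89 mol
n(D) = 1160 / 146.10 = 7.940 mol
n/ν → J: 5.963, D: 3.970; D is limiting.
n(A) = (3/2) × 7.940 = 11.91 mol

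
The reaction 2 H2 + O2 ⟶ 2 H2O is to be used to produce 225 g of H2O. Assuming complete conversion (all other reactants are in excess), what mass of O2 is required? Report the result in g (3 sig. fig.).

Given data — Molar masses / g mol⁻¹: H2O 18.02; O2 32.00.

n(H2O) = 225 / 18.02 = 12.49 mol
n(O2) = (1/2) × 12.49 = 6.245 mol
mass = 6.245 × 32.00 = 199.8 g

200 g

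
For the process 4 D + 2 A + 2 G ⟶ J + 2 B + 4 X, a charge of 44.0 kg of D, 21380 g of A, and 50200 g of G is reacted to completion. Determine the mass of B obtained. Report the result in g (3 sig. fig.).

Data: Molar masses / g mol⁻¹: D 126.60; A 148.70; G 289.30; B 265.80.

n(D) = 44.00×1000 / 126.60 = 347.6 mol
n(A) = 21380 / 148.70 = 143.8 mol
n(G) = 50200 / 289.30 = 173.5 mol
n/ν → D: 86.90, A: 71.90, G: 86.75; A is limiting.
n(B) = (2/2) × 143.8 = 143.8 mol
mass = 143.8 × 265.80 = 38220 g

38200 g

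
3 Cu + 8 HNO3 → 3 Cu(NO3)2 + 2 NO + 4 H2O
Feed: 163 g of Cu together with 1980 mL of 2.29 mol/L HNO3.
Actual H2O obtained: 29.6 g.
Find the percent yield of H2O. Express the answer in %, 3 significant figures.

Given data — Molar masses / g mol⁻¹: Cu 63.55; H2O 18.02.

72.5 %

n(Cu) = 163.0 / 63.55 = 2.565 mol
n(HNO3) = 2.29 × 1980/1000 = 4.534 mol
n/ν for Cu = 2.565/3 = 0.8550
n/ν for HNO3 = 4.534/8 = 0.5668
Smallest n/ν is HNO3 → limiting reagent.
theoretical n(H2O) = (4/8) × 4.534 = 2.267 mol → 40.85 g
% yield = 29.6 / 40.85 × 100 = 72.46 %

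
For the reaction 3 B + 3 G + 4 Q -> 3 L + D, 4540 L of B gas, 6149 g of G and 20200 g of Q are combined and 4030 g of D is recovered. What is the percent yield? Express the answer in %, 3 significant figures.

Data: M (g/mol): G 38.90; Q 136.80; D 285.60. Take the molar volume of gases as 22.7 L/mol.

n(B) = 4540 / 22.7 = 200.0 mol
n(G) = 6149 / 38.90 = 158.1 mol
n(Q) = 20200 / 136.80 = 147.7 mol
n/ν → B: 66.67, G: 52.70, Q: 36.93; Q is limiting.
theoretical n(D) = (1/4) × 147.7 = 36.93 mol → 10550 g
% yield = 4030 / 10550 × 100 = 38.20 %

38.2 %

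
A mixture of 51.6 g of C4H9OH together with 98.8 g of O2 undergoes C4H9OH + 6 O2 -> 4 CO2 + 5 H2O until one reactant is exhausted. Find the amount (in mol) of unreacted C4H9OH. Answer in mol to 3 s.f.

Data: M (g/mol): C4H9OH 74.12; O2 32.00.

n(C4H9OH) = 51.60 / 74.12 = 0.6962 mol
n(O2) = 98.80 / 32.00 = 3.088 mol
n/ν → C4H9OH: 0.6962, O2: 0.5147; O2 is limiting.
C4H9OH consumed = (1/6) × 3.088 = 0.5147 mol
C4H9OH remaining = 0.6962 − 0.5147 = 0.1815 mol

0.182 mol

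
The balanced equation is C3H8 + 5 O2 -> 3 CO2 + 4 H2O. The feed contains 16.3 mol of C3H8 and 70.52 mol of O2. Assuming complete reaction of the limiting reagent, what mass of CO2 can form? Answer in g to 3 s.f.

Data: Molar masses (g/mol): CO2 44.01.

n(C3H8) = 16.30 mol
n(O2) = 70.52 mol
n/ν for C3H8 = 16.30/1 = 16.30
n/ν for O2 = 70.52/5 = 14.10
Smallest n/ν is O2 → limiting reagent.
n(CO2) = (3/5) × 70.52 = 42.31 mol
mass = 42.31 × 44.01 = 1862 g

1860 g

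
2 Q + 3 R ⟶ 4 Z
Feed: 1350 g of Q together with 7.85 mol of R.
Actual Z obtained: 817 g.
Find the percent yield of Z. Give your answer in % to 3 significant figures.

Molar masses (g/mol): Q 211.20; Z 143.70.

n(Q) = 1350 / 211.20 = 6.392 mol
n(R) = 7.850 mol
n/ν for Q = 6.392/2 = 3.196
n/ν for R = 7.850/3 = 2.617
Smallest n/ν is R → limiting reagent.
theoretical n(Z) = (4/3) × 7.850 = 10.47 mol → 1505 g
% yield = 817 / 1505 × 100 = 54.29 %

54.3 %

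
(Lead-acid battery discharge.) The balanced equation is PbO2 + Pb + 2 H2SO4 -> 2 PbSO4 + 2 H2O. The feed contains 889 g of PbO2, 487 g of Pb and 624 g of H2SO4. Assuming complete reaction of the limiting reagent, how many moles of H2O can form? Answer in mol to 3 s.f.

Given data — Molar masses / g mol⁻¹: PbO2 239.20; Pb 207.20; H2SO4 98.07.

n(PbO2) = 889.0 / 239.20 = 3.717 mol
n(Pb) = 487.0 / 207.20 = 2.350 mol
n(H2SO4) = 624.0 / 98.07 = 6.363 mol
n/ν for PbO2 = 3.717/1 = 3.717
n/ν for Pb = 2.350/1 = 2.350
n/ν for H2SO4 = 6.363/2 = 3.182
Smallest n/ν is Pb → limiting reagent.
n(H2O) = (2/1) × 2.350 = 4.700 mol

4.70 mol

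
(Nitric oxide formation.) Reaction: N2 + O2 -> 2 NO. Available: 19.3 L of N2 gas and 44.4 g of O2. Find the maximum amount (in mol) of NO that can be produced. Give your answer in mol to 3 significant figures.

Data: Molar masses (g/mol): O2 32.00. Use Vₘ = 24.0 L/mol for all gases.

1.61 mol

n(N2) = 19.30 / 24.0 = 0.8042 mol
n(O2) = 44.40 / 32.00 = 1.388 mol
n/ν → N2: 0.8042, O2: 1.388; N2 is limiting.
n(NO) = (2/1) × 0.8042 = 1.608 mol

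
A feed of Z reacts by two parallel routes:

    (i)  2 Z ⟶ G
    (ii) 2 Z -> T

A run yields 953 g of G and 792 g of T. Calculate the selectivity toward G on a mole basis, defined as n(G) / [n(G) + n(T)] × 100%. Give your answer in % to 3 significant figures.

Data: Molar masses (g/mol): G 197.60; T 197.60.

54.6 %

n(G) = 953 / 197.60 = 4.823 mol
n(T) = 792 / 197.60 = 4.008 mol
selectivity = 4.823/(4.823+4.008) × 100 = 54.61 %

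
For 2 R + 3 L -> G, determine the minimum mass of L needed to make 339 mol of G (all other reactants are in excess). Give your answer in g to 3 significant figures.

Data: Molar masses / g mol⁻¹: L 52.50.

n(G) = 339.0 mol
n(L) = (3/1) × 339.0 = 1017 mol
mass = 1017 × 52.50 = 53390 g

53400 g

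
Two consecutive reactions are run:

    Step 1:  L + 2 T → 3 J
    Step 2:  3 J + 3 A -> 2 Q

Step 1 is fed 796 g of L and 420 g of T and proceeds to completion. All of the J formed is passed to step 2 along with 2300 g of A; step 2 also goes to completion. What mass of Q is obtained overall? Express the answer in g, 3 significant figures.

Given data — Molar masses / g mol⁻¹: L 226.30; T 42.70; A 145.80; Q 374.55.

Step 1:
n(L) = 796.0 / 226.30 = 3.517 mol
n(T) = 420.0 / 42.70 = 9.836 mol
n/ν → L: 3.517, T: 4.918; L is limiting.
n(J) produced = (3/1) × 3.517 = 10.55 mol
Step 2:
n(J) available = 10.55 mol
n(A) = 2300 / 145.80 = 15.78 mol
n/ν → J: 3.517, A: 5.260; J is limiting.
n(Q) = (2/3) × 10.55 = 7.033 mol
mass = 7.033 × 374.55 = 2634 g

2630 g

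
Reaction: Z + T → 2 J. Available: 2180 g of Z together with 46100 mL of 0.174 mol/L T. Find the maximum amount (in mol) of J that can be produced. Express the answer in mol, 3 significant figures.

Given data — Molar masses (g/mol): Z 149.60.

16.0 mol

n(Z) = 2180 / 149.60 = 14.57 mol
n(T) = 0.174 × 46100/1000 = 8.021 mol
n/ν for Z = 14.57/1 = 14.57
n/ν for T = 8.021/1 = 8.021
Smallest n/ν is T → limiting reagent.
n(J) = (2/1) × 8.021 = 16.04 mol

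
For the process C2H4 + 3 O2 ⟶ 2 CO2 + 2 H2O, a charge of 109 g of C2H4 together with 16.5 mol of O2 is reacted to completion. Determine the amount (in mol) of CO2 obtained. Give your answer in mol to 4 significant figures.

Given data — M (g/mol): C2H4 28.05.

7.772 mol

n(C2H4) = 109.0 / 28.05 = 3.886 mol
n(O2) = 16.50 mol
n/ν for C2H4 = 3.886/1 = 3.886
n/ν for O2 = 16.50/3 = 5.500
Smallest n/ν is C2H4 → limiting reagent.
n(CO2) = (2/1) × 3.886 = 7.772 mol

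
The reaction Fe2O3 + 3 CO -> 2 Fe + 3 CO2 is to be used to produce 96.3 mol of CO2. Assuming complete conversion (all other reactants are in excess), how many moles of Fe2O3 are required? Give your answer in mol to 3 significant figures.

n(CO2) = 96.30 mol
n(Fe2O3) = (1/3) × 96.30 = 32.10 mol

32.1 mol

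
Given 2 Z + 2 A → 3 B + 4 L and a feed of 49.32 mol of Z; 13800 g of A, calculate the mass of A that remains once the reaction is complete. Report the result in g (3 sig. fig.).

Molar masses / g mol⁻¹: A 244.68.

1730 g

n(Z) = 49.32 mol
n(A) = 13800 / 244.68 = 56.40 mol
n/ν for Z = 49.32/2 = 24.66
n/ν for A = 56.40/2 = 28.20
Smallest n/ν is Z → limiting reagent.
A consumed = (2/2) × 49.32 = 49.32 mol
A remaining = 56.40 − 49.32 = 7.080 mol
mass = 7.080 × 244.68 = 1732 g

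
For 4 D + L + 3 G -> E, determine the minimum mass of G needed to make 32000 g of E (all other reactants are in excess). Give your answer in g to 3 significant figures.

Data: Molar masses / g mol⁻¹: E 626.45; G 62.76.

9620 g

n(E) = 32000 / 626.45 = 51.08 mol
n(G) = (3/1) × 51.08 = 153.2 mol
mass = 153.2 × 62.76 = 9615 g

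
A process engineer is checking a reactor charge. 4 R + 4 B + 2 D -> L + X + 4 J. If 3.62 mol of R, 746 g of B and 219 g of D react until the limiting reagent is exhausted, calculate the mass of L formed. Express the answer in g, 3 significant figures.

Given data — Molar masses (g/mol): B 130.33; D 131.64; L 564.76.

470 g

n(R) = 3.620 mol
n(B) = 746.0 / 130.33 = 5.724 mol
n(D) = 219.0 / 131.64 = 1.664 mol
n/ν for R = 3.620/4 = 0.9050
n/ν for B = 5.724/4 = 1.431
n/ν for D = 1.664/2 = 0.8320
Smallest n/ν is D → limiting reagent.
n(L) = (1/2) × 1.664 = 0.8320 mol
mass = 0.8320 × 564.76 = 469.9 g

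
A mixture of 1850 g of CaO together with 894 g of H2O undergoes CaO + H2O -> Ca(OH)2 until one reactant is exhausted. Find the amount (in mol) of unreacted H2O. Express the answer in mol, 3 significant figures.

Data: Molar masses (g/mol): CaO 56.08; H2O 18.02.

16.6 mol

n(CaO) = 1850 / 56.08 = 32.99 mol
n(H2O) = 894.0 / 18.02 = 49.61 mol
n/ν → CaO: 32.99, H2O: 49.61; CaO is limiting.
H2O consumed = (1/1) × 32.99 = 32.99 mol
H2O remaining = 49.61 − 32.99 = 16.62 mol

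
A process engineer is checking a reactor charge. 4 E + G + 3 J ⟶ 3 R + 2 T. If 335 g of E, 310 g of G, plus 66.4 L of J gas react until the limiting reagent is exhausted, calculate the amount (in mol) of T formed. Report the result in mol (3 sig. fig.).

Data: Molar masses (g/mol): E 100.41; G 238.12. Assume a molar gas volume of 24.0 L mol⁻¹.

1.67 mol

n(E) = 335.0 / 100.41 = 3.336 mol
n(G) = 310.0 / 238.12 = 1.302 mol
n(J) = 66.40 / 24.0 = 2.767 mol
n/ν for E = 3.336/4 = 0.8340
n/ν for G = 1.302/1 = 1.302
n/ν for J = 2.767/3 = 0.9223
Smallest n/ν is E → limiting reagent.
n(T) = (2/4) × 3.336 = 1.668 mol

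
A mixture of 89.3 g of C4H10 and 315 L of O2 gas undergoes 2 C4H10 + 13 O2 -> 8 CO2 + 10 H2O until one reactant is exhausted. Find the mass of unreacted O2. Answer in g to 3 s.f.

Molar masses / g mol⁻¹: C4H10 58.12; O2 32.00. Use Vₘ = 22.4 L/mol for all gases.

n(C4H10) = 89.30 / 58.12 = 1.536 mol
n(O2) = 315.0 / 22.4 = 14.06 mol
n/ν → C4H10: 0.7680, O2: 1.082; C4H10 is limiting.
O2 consumed = (13/2) × 1.536 = 9.984 mol
O2 remaining = 14.06 − 9.984 = 4.076 mol
mass = 4.076 × 32.00 = 130.4 g

130 g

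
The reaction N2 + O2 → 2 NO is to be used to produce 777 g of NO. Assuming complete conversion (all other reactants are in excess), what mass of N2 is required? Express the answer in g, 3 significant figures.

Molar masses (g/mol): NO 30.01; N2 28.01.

n(NO) = 777 / 30.01 = 25.89 mol
n(N2) = (1/2) × 25.89 = 12.95 mol
mass = 12.95 × 28.01 = 362.7 g

363 g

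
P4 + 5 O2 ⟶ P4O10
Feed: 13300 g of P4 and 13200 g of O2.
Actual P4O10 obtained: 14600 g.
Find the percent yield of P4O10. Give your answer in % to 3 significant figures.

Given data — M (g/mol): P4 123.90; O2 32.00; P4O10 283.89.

62.3 %

n(P4) = 13300 / 123.90 = 107.3 mol
n(O2) = 13200 / 32.00 = 412.5 mol
n/ν → P4: 107.3, O2: 82.50; O2 is limiting.
theoretical n(P4O10) = (1/5) × 412.5 = 82.50 mol → 23420 g
% yield = 14600 / 23420 × 100 = 62.34 %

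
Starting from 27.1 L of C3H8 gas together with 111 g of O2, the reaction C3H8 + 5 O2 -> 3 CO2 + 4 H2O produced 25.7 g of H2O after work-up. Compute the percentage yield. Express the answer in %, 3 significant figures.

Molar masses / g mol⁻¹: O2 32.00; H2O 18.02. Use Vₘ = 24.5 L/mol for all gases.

n(C3H8) = 27.10 / 24.5 = 1.106 mol
n(O2) = 111.0 / 32.00 = 3.469 mol
n/ν for C3H8 = 1.106/1 = 1.106
n/ν for O2 = 3.469/5 = 0.6938
Smallest n/ν is O2 → limiting reagent.
theoretical n(H2O) = (4/5) × 3.469 = 2.775 mol → 50.01 g
% yield = 25.7 / 50.01 × 100 = 51.39 %

51.4 %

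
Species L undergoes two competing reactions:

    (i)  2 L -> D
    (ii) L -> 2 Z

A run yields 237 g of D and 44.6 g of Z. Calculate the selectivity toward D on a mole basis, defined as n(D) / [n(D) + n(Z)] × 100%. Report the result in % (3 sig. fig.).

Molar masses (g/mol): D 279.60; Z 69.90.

57.1 %

n(D) = 237 / 279.60 = 0.8476 mol
n(Z) = 44.6 / 69.90 = 0.6381 mol
selectivity = 0.8476/(0.8476+0.6381) × 100 = 57.05 %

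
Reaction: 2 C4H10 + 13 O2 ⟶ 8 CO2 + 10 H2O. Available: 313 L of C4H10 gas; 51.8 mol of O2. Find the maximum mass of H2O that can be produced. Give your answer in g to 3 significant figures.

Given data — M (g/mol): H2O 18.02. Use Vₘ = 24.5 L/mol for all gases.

n(C4H10) = 313.0 / 24.5 = 12.78 mol
n(O2) = 51.80 mol
n/ν for C4H10 = 12.78/2 = 6.390
n/ν for O2 = 51.80/13 = 3.985
Smallest n/ν is O2 → limiting reagent.
n(H2O) = (10/13) × 51.80 = 39.85 mol
mass = 39.85 × 18.02 = 718.1 g

718 g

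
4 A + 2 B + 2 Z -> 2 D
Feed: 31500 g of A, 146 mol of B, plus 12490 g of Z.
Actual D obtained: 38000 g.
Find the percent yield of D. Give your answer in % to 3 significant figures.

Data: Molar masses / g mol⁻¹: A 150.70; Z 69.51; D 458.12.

79.4 %

n(A) = 31500 / 150.70 = 209.0 mol
n(B) = 146.0 mol
n(Z) = 12490 / 69.51 = 179.7 mol
n/ν for A = 209.0/4 = 52.25
n/ν for B = 146.0/2 = 73.00
n/ν for Z = 179.7/2 = 89.85
Smallest n/ν is A → limiting reagent.
theoretical n(D) = (2/4) × 209.0 = 104.5 mol → 47870 g
% yield = 38000 / 47870 × 100 = 79.38 %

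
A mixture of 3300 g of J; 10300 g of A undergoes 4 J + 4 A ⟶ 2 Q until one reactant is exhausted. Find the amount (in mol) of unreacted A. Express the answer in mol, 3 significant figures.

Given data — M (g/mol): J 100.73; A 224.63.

13.1 mol

n(J) = 3300 / 100.73 = 32.76 mol
n(A) = 10300 / 224.63 = 45.85 mol
n/ν for J = 32.76/4 = 8.190
n/ν for A = 45.85/4 = 11.46
Smallest n/ν is J → limiting reagent.
A consumed = (4/4) × 32.76 = 32.76 mol
A remaining = 45.85 − 32.76 = 13.09 mol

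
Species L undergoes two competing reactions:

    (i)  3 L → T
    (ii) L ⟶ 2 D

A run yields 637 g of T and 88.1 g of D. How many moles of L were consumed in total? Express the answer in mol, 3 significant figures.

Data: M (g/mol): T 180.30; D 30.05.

12.1 mol

n(T) = 637 / 180.30 = 3.533 mol
n(D) = 88.1 / 30.05 = 2.932 mol
n(L) via (i) = (3/1)×3.533 = 10.60 mol
n(L) via (ii) = (1/2)×2.932 = 1.466 mol
total n(L) = 10.60 + 1.466 = 12.07 mol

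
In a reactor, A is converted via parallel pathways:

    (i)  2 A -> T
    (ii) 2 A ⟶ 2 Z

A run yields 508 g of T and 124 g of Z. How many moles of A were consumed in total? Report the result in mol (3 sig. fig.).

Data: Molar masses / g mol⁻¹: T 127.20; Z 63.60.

9.94 mol

n(T) = 508 / 127.20 = 3.994 mol
n(Z) = 124 / 63.60 = 1.950 mol
n(A) via (i) = (2/1)×3.994 = 7.988 mol
n(A) via (ii) = (2/2)×1.950 = 1.950 mol
total n(A) = 7.988 + 1.950 = 9.938 mol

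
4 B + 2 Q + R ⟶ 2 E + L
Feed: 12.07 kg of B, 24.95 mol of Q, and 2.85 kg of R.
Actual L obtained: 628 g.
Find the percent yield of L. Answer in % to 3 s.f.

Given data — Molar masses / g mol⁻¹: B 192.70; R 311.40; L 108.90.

63.0 %

n(B) = 12.07×1000 / 192.70 = 62.64 mol
n(Q) = 24.95 mol
n(R) = 2.850×1000 / 311.40 = 9.152 mol
n/ν for B = 62.64/4 = 15.66
n/ν for Q = 24.95/2 = 12.48
n/ν for R = 9.152/1 = 9.152
Smallest n/ν is R → limiting reagent.
theoretical n(L) = (1/1) × 9.152 = 9.152 mol → 996.7 g
% yield = 628 / 996.7 × 100 = 63.01 %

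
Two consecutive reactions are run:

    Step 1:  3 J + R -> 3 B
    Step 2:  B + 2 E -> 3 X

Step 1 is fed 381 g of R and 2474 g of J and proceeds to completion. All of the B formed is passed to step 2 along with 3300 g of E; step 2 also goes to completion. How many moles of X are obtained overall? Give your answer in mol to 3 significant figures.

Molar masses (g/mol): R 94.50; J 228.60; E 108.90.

Step 1:
n(R) = 381.0 / 94.50 = 4.032 mol
n(J) = 2474 / 228.60 = 10.82 mol
n/ν for R = 4.032/1 = 4.032
n/ν for J = 10.82/3 = 3.607
Smallest n/ν is J → limiting reagent.
n(B) produced = (3/3) × 10.82 = 10.82 mol
Step 2:
n(B) available = 10.82 mol
n(E) = 3300 / 108.90 = 30.30 mol
n/ν for B = 10.82/1 = 10.82
n/ν for E = 30.30/2 = 15.15
Smallest n/ν is B → limiting reagent.
n(X) = (3/1) × 10.82 = 32.46 mol

32.5 mol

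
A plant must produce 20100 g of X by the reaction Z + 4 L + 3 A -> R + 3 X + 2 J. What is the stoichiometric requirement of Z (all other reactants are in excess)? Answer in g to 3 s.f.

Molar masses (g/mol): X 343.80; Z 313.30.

6110 g

n(X) = 20100 / 343.80 = 58.46 mol
n(Z) = (1/3) × 58.46 = 19.49 mol
mass = 19.49 × 313.30 = 6106 g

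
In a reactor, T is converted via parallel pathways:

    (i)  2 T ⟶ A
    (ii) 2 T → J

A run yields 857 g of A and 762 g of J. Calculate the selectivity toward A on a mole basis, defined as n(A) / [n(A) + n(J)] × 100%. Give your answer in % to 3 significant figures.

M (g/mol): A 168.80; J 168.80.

52.9 %

n(A) = 857 / 168.80 = 5.077 mol
n(J) = 762 / 168.80 = 4.514 mol
selectivity = 5.077/(5.077+4.514) × 100 = 52.94 %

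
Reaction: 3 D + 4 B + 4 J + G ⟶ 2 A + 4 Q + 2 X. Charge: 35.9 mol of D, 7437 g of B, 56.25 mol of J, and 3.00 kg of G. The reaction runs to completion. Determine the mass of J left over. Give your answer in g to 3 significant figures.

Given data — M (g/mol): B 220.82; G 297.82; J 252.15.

n(D) = 35.90 mol
n(B) = 7437 / 220.82 = 33.68 mol
n(J) = 56.25 mol
n(G) = 3.000×1000 / 297.82 = 10.07 mol
n/ν for D = 35.90/3 = 11.97
n/ν for B = 33.68/4 = 8.420
n/ν for J = 56.25/4 = 14.06
n/ν for G = 10.07/1 = 10.07
Smallest n/ν is B → limiting reagent.
J consumed = (4/4) × 33.68 = 33.68 mol
J remaining = 56.25 − 33.68 = 22.57 mol
mass = 22.57 × 252.15 = 5691 g

5690 g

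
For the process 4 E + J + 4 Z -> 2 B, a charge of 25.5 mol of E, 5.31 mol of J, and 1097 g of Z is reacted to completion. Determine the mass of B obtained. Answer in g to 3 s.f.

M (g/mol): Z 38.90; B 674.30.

n(E) = 25.50 mol
n(J) = 5.310 mol
n(Z) = 1097 / 38.90 = 28.20 mol
n/ν for E = 25.50/4 = 6.375
n/ν for J = 5.310/1 = 5.310
n/ν for Z = 28.20/4 = 7.050
Smallest n/ν is J → limiting reagent.
n(B) = (2/1) × 5.310 = 10.62 mol
mass = 10.62 × 674.30 = 7161 g

7160 g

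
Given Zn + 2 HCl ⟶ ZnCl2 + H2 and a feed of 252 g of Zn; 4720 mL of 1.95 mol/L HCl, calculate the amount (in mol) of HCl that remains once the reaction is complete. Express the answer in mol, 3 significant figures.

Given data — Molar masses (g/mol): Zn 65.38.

1.50 mol

n(Zn) = 252.0 / 65.38 = 3.854 mol
n(HCl) = 1.95 × 4720/1000 = 9.204 mol
n/ν for Zn = 3.854/1 = 3.854
n/ν for HCl = 9.204/2 = 4.602
Smallest n/ν is Zn → limiting reagent.
HCl consumed = (2/1) × 3.854 = 7.708 mol
HCl remaining = 9.204 − 7.708 = 1.496 mol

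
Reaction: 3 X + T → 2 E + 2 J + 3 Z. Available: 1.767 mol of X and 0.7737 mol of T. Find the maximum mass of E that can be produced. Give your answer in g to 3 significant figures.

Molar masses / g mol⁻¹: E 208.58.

n(X) = 1.767 mol
n(T) = 0.7737 mol
n/ν for X = 1.767/3 = 0.5890
n/ν for T = 0.7737/1 = 0.7737
Smallest n/ν is X → limiting reagent.
n(E) = (2/3) × 1.767 = 1.178 mol
mass = 1.178 × 208.58 = 245.7 g

246 g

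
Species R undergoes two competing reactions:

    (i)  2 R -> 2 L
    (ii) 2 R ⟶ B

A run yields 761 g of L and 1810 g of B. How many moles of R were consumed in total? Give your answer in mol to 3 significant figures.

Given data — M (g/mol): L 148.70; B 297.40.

n(L) = 761 / 148.70 = 5.118 mol
n(B) = 1810 / 297.40 = 6.086 mol
n(R) via (i) = (2/2)×5.118 = 5.118 mol
n(R) via (ii) = (2/1)×6.086 = 12.17 mol
total n(R) = 5.118 + 12.17 = 17.29 mol

17.3 mol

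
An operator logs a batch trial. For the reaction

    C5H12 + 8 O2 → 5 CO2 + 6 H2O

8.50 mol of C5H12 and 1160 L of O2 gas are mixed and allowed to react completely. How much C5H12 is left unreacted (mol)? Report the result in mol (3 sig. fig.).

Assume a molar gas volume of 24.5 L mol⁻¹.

2.58 mol

n(C5H12) = 8.500 mol
n(O2) = 1160 / 24.5 = 47.35 mol
n/ν for C5H12 = 8.500/1 = 8.500
n/ν for O2 = 47.35/8 = 5.919
Smallest n/ν is O2 → limiting reagent.
C5H12 consumed = (1/8) × 47.35 = 5.919 mol
C5H12 remaining = 8.500 − 5.919 = 2.581 mol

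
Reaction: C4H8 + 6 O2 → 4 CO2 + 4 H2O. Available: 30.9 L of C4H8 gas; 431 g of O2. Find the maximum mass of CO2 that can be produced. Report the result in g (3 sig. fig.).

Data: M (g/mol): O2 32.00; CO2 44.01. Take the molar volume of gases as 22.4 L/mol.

243 g

n(C4H8) = 30.90 / 22.4 = 1.379 mol
n(O2) = 431.0 / 32.00 = 13.47 mol
n/ν for C4H8 = 1.379/1 = 1.379
n/ν for O2 = 13.47/6 = 2.245
Smallest n/ν is C4H8 → limiting reagent.
n(CO2) = (4/1) × 1.379 = 5.516 mol
mass = 5.516 × 44.01 = 242.8 g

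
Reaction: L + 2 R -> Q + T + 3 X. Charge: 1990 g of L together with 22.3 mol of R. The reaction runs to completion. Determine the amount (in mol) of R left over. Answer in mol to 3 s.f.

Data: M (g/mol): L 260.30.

n(L) = 1990 / 260.30 = 7.645 mol
n(R) = 22.30 mol
n/ν → L: 7.645, R: 11.15; L is limiting.
R consumed = (2/1) × 7.645 = 15.29 mol
R remaining = 22.30 − 15.29 = 7.010 mol

7.01 mol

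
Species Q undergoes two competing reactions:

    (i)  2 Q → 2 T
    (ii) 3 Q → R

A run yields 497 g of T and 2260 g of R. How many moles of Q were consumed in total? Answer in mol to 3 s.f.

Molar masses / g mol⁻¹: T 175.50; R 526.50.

n(T) = 497 / 175.50 = 2.832 mol
n(R) = 2260 / 526.50 = 4.292 mol
n(Q) via (i) = (2/2)×2.832 = 2.832 mol
n(Q) via (ii) = (3/1)×4.292 = 12.88 mol
total n(Q) = 2.832 + 12.88 = 15.71 mol

15.7 mol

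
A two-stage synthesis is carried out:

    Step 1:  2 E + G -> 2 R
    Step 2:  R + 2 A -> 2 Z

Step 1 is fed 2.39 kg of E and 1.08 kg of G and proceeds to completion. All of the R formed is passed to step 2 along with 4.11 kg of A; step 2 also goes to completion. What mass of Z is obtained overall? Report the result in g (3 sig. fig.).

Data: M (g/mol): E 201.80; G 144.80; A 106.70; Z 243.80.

5770 g

Step 1:
n(E) = 2.390×1000 / 201.80 = 11.84 mol
n(G) = 1.080×1000 / 144.80 = 7.459 mol
n/ν for E = 11.84/2 = 5.920
n/ν for G = 7.459/1 = 7.459
Smallest n/ν is E → limiting reagent.
n(R) produced = (2/2) × 11.84 = 11.84 mol
Step 2:
n(R) available = 11.84 mol
n(A) = 4.110×1000 / 106.70 = 38.52 mol
n/ν for R = 11.84/1 = 11.84
n/ν for A = 38.52/2 = 19.26
Smallest n/ν is R → limiting reagent.
n(Z) = (2/1) × 11.84 = 23.68 mol
mass = 23.68 × 243.80 = 5773 g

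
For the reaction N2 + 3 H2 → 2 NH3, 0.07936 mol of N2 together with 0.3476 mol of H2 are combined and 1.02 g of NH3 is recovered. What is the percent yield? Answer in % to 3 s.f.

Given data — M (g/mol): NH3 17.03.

n(N2) = 0.07936 mol
n(H2) = 0.3476 mol
n/ν for N2 = 0.07936/1 = 0.07936
n/ν for H2 = 0.3476/3 = 0.1159
Smallest n/ν is N2 → limiting reagent.
theoretical n(NH3) = (2/1) × 0.07936 = 0.1587 mol → 2.703 g
% yield = 1.02 / 2.703 × 100 = 37.74 %

37.7 %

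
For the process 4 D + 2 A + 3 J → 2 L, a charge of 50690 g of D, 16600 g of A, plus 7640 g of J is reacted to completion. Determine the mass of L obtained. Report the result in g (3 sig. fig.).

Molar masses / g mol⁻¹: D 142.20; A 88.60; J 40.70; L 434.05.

n(D) = 50690 / 142.20 = 356.5 mol
n(A) = 16600 / 88.60 = 187.4 mol
n(J) = 7640 / 40.70 = 187.7 mol
n/ν for D = 356.5/4 = 89.13
n/ν for A = 187.4/2 = 93.70
n/ν for J = 187.7/3 = 62.57
Smallest n/ν is J → limiting reagent.
n(L) = (2/3) × 187.7 = 125.1 mol
mass = 125.1 × 434.05 = 54300 g

54300 g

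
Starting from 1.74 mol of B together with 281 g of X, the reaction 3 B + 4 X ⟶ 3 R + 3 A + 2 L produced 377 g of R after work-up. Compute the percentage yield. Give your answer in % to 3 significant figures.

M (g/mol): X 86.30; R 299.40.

n(B) = 1.740 mol
n(X) = 281.0 / 86.30 = 3.256 mol
n/ν for B = 1.740/3 = 0.5800
n/ν for X = 3.256/4 = 0.8140
Smallest n/ν is B → limiting reagent.
theoretical n(R) = (3/3) × 1.740 = 1.740 mol → 521.0 g
% yield = 377 / 521.0 × 100 = 72.36 %

72.4 %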